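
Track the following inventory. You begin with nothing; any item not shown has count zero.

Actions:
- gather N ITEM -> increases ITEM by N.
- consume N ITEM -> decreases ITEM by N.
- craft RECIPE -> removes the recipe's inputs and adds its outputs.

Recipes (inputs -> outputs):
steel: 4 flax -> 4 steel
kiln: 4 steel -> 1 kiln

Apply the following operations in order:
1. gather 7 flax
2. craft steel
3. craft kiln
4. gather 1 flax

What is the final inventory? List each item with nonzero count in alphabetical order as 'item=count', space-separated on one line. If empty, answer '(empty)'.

After 1 (gather 7 flax): flax=7
After 2 (craft steel): flax=3 steel=4
After 3 (craft kiln): flax=3 kiln=1
After 4 (gather 1 flax): flax=4 kiln=1

Answer: flax=4 kiln=1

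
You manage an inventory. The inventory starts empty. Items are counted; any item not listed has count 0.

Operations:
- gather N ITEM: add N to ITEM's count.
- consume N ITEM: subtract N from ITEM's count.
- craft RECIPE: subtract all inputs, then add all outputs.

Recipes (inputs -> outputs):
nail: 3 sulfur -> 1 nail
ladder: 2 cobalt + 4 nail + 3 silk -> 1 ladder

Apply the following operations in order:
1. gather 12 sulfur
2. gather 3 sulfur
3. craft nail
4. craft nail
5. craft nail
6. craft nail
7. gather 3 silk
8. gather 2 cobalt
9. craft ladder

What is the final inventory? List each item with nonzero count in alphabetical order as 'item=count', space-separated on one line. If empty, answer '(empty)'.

After 1 (gather 12 sulfur): sulfur=12
After 2 (gather 3 sulfur): sulfur=15
After 3 (craft nail): nail=1 sulfur=12
After 4 (craft nail): nail=2 sulfur=9
After 5 (craft nail): nail=3 sulfur=6
After 6 (craft nail): nail=4 sulfur=3
After 7 (gather 3 silk): nail=4 silk=3 sulfur=3
After 8 (gather 2 cobalt): cobalt=2 nail=4 silk=3 sulfur=3
After 9 (craft ladder): ladder=1 sulfur=3

Answer: ladder=1 sulfur=3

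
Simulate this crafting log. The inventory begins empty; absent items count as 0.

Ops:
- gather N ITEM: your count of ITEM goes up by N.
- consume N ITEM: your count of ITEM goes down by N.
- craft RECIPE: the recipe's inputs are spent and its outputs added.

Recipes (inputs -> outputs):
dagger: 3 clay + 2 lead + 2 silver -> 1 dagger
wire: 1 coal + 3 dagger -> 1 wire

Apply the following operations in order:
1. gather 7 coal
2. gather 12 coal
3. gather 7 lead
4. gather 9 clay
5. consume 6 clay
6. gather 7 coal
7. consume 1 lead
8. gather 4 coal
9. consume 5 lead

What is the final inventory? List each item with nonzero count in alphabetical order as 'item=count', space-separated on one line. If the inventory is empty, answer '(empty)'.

After 1 (gather 7 coal): coal=7
After 2 (gather 12 coal): coal=19
After 3 (gather 7 lead): coal=19 lead=7
After 4 (gather 9 clay): clay=9 coal=19 lead=7
After 5 (consume 6 clay): clay=3 coal=19 lead=7
After 6 (gather 7 coal): clay=3 coal=26 lead=7
After 7 (consume 1 lead): clay=3 coal=26 lead=6
After 8 (gather 4 coal): clay=3 coal=30 lead=6
After 9 (consume 5 lead): clay=3 coal=30 lead=1

Answer: clay=3 coal=30 lead=1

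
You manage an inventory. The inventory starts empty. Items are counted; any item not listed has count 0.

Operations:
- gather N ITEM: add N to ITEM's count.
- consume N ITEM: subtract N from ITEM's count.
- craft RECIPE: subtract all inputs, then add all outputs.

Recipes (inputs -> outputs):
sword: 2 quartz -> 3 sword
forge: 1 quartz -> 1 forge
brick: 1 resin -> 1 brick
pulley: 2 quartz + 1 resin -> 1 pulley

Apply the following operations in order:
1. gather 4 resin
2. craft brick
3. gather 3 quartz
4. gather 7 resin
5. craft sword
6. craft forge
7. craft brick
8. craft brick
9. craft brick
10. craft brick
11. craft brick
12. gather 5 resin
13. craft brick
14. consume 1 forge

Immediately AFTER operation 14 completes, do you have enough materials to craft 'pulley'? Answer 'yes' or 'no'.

Answer: no

Derivation:
After 1 (gather 4 resin): resin=4
After 2 (craft brick): brick=1 resin=3
After 3 (gather 3 quartz): brick=1 quartz=3 resin=3
After 4 (gather 7 resin): brick=1 quartz=3 resin=10
After 5 (craft sword): brick=1 quartz=1 resin=10 sword=3
After 6 (craft forge): brick=1 forge=1 resin=10 sword=3
After 7 (craft brick): brick=2 forge=1 resin=9 sword=3
After 8 (craft brick): brick=3 forge=1 resin=8 sword=3
After 9 (craft brick): brick=4 forge=1 resin=7 sword=3
After 10 (craft brick): brick=5 forge=1 resin=6 sword=3
After 11 (craft brick): brick=6 forge=1 resin=5 sword=3
After 12 (gather 5 resin): brick=6 forge=1 resin=10 sword=3
After 13 (craft brick): brick=7 forge=1 resin=9 sword=3
After 14 (consume 1 forge): brick=7 resin=9 sword=3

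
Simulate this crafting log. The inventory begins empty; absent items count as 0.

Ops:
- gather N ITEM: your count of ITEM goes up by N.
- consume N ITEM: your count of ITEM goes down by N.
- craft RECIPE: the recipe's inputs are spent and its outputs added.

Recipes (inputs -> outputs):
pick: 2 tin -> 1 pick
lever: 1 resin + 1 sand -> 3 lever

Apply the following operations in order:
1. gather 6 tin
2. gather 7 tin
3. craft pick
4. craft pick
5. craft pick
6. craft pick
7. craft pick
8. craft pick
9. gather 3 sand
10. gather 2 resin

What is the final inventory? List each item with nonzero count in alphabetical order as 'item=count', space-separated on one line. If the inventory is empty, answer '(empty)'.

After 1 (gather 6 tin): tin=6
After 2 (gather 7 tin): tin=13
After 3 (craft pick): pick=1 tin=11
After 4 (craft pick): pick=2 tin=9
After 5 (craft pick): pick=3 tin=7
After 6 (craft pick): pick=4 tin=5
After 7 (craft pick): pick=5 tin=3
After 8 (craft pick): pick=6 tin=1
After 9 (gather 3 sand): pick=6 sand=3 tin=1
After 10 (gather 2 resin): pick=6 resin=2 sand=3 tin=1

Answer: pick=6 resin=2 sand=3 tin=1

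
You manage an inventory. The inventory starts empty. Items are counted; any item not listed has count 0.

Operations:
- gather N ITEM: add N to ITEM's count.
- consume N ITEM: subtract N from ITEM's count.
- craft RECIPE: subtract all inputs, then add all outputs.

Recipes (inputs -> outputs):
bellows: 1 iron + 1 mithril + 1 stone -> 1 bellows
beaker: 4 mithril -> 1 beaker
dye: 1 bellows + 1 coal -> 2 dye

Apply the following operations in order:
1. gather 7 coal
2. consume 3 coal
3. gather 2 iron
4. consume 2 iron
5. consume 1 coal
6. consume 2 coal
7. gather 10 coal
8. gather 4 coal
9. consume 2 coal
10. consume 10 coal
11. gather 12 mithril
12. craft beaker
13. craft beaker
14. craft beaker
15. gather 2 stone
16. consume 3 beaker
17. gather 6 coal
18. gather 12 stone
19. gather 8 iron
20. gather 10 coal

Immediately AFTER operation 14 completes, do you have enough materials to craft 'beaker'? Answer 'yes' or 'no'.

Answer: no

Derivation:
After 1 (gather 7 coal): coal=7
After 2 (consume 3 coal): coal=4
After 3 (gather 2 iron): coal=4 iron=2
After 4 (consume 2 iron): coal=4
After 5 (consume 1 coal): coal=3
After 6 (consume 2 coal): coal=1
After 7 (gather 10 coal): coal=11
After 8 (gather 4 coal): coal=15
After 9 (consume 2 coal): coal=13
After 10 (consume 10 coal): coal=3
After 11 (gather 12 mithril): coal=3 mithril=12
After 12 (craft beaker): beaker=1 coal=3 mithril=8
After 13 (craft beaker): beaker=2 coal=3 mithril=4
After 14 (craft beaker): beaker=3 coal=3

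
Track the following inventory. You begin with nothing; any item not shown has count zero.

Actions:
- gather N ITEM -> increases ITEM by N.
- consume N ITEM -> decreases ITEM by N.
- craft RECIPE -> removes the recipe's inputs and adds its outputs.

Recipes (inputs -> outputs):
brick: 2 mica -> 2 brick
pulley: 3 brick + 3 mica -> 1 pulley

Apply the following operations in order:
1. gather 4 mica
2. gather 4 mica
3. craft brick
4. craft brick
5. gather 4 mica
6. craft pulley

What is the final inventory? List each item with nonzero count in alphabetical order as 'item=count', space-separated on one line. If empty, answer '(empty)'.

After 1 (gather 4 mica): mica=4
After 2 (gather 4 mica): mica=8
After 3 (craft brick): brick=2 mica=6
After 4 (craft brick): brick=4 mica=4
After 5 (gather 4 mica): brick=4 mica=8
After 6 (craft pulley): brick=1 mica=5 pulley=1

Answer: brick=1 mica=5 pulley=1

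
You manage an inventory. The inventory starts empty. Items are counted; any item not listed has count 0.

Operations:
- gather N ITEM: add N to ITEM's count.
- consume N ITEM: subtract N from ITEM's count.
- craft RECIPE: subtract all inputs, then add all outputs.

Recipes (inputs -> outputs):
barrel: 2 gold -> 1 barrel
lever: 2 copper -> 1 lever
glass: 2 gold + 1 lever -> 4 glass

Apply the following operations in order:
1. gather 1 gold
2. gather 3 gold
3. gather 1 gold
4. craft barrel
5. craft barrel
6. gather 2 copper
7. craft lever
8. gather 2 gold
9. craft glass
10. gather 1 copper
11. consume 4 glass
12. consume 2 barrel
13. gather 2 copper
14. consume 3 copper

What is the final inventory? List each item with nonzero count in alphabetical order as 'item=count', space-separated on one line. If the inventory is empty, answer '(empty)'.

Answer: gold=1

Derivation:
After 1 (gather 1 gold): gold=1
After 2 (gather 3 gold): gold=4
After 3 (gather 1 gold): gold=5
After 4 (craft barrel): barrel=1 gold=3
After 5 (craft barrel): barrel=2 gold=1
After 6 (gather 2 copper): barrel=2 copper=2 gold=1
After 7 (craft lever): barrel=2 gold=1 lever=1
After 8 (gather 2 gold): barrel=2 gold=3 lever=1
After 9 (craft glass): barrel=2 glass=4 gold=1
After 10 (gather 1 copper): barrel=2 copper=1 glass=4 gold=1
After 11 (consume 4 glass): barrel=2 copper=1 gold=1
After 12 (consume 2 barrel): copper=1 gold=1
After 13 (gather 2 copper): copper=3 gold=1
After 14 (consume 3 copper): gold=1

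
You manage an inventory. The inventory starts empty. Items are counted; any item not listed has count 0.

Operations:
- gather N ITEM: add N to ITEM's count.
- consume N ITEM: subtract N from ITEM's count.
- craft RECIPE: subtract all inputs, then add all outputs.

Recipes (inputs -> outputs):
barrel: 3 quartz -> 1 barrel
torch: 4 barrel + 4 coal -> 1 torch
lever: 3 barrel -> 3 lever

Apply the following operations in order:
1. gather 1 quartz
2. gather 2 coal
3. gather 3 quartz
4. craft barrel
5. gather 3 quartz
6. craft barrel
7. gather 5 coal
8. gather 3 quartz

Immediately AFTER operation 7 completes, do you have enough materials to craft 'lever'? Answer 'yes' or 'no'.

Answer: no

Derivation:
After 1 (gather 1 quartz): quartz=1
After 2 (gather 2 coal): coal=2 quartz=1
After 3 (gather 3 quartz): coal=2 quartz=4
After 4 (craft barrel): barrel=1 coal=2 quartz=1
After 5 (gather 3 quartz): barrel=1 coal=2 quartz=4
After 6 (craft barrel): barrel=2 coal=2 quartz=1
After 7 (gather 5 coal): barrel=2 coal=7 quartz=1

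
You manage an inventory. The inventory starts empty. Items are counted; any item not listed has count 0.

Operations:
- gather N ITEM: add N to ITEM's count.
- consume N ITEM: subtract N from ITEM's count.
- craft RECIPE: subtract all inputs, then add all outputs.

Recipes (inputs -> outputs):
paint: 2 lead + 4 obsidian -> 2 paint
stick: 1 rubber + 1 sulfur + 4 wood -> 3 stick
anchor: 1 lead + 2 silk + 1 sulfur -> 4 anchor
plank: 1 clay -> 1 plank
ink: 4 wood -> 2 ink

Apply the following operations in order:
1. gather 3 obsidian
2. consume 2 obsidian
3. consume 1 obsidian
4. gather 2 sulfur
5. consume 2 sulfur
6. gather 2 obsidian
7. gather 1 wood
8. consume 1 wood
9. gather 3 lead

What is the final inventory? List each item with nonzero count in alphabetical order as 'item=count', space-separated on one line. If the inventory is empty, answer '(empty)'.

Answer: lead=3 obsidian=2

Derivation:
After 1 (gather 3 obsidian): obsidian=3
After 2 (consume 2 obsidian): obsidian=1
After 3 (consume 1 obsidian): (empty)
After 4 (gather 2 sulfur): sulfur=2
After 5 (consume 2 sulfur): (empty)
After 6 (gather 2 obsidian): obsidian=2
After 7 (gather 1 wood): obsidian=2 wood=1
After 8 (consume 1 wood): obsidian=2
After 9 (gather 3 lead): lead=3 obsidian=2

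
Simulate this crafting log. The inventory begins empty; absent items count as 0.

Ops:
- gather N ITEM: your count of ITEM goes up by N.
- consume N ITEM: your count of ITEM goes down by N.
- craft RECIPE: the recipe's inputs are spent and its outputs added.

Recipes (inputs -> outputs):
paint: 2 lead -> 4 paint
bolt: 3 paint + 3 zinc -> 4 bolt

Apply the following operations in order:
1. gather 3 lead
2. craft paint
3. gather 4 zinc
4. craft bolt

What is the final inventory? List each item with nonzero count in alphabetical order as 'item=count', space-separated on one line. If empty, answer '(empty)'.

After 1 (gather 3 lead): lead=3
After 2 (craft paint): lead=1 paint=4
After 3 (gather 4 zinc): lead=1 paint=4 zinc=4
After 4 (craft bolt): bolt=4 lead=1 paint=1 zinc=1

Answer: bolt=4 lead=1 paint=1 zinc=1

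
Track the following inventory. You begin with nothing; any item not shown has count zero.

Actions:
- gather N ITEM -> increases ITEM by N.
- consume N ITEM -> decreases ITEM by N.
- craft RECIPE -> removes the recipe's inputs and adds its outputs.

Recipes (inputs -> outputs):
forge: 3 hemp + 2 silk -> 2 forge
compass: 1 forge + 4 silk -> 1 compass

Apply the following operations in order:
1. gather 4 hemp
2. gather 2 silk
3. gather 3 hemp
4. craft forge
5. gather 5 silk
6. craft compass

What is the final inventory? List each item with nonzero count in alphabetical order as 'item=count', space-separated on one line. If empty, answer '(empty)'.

Answer: compass=1 forge=1 hemp=4 silk=1

Derivation:
After 1 (gather 4 hemp): hemp=4
After 2 (gather 2 silk): hemp=4 silk=2
After 3 (gather 3 hemp): hemp=7 silk=2
After 4 (craft forge): forge=2 hemp=4
After 5 (gather 5 silk): forge=2 hemp=4 silk=5
After 6 (craft compass): compass=1 forge=1 hemp=4 silk=1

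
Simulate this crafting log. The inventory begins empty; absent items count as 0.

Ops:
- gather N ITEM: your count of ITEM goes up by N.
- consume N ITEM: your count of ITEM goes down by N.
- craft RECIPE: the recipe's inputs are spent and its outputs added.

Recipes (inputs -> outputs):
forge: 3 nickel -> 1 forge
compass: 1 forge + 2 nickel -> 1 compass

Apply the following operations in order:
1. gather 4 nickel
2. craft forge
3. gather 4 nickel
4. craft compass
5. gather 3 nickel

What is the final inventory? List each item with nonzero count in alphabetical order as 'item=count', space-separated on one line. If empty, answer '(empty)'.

Answer: compass=1 nickel=6

Derivation:
After 1 (gather 4 nickel): nickel=4
After 2 (craft forge): forge=1 nickel=1
After 3 (gather 4 nickel): forge=1 nickel=5
After 4 (craft compass): compass=1 nickel=3
After 5 (gather 3 nickel): compass=1 nickel=6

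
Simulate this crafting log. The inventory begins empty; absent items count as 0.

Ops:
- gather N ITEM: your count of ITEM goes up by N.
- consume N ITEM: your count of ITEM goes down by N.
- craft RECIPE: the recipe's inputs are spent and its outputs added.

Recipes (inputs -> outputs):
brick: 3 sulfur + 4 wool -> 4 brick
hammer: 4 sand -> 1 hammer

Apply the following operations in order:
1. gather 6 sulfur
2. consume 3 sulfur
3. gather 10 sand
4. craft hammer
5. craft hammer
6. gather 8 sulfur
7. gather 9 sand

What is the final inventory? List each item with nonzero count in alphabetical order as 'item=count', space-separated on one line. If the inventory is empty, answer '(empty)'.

Answer: hammer=2 sand=11 sulfur=11

Derivation:
After 1 (gather 6 sulfur): sulfur=6
After 2 (consume 3 sulfur): sulfur=3
After 3 (gather 10 sand): sand=10 sulfur=3
After 4 (craft hammer): hammer=1 sand=6 sulfur=3
After 5 (craft hammer): hammer=2 sand=2 sulfur=3
After 6 (gather 8 sulfur): hammer=2 sand=2 sulfur=11
After 7 (gather 9 sand): hammer=2 sand=11 sulfur=11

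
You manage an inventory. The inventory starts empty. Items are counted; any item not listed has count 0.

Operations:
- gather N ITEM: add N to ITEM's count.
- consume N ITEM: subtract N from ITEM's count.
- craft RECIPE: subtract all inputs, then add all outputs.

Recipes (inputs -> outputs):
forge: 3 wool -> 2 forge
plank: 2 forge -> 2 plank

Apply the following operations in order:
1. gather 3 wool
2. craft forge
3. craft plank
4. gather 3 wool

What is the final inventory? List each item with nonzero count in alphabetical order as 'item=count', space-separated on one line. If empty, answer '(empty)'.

After 1 (gather 3 wool): wool=3
After 2 (craft forge): forge=2
After 3 (craft plank): plank=2
After 4 (gather 3 wool): plank=2 wool=3

Answer: plank=2 wool=3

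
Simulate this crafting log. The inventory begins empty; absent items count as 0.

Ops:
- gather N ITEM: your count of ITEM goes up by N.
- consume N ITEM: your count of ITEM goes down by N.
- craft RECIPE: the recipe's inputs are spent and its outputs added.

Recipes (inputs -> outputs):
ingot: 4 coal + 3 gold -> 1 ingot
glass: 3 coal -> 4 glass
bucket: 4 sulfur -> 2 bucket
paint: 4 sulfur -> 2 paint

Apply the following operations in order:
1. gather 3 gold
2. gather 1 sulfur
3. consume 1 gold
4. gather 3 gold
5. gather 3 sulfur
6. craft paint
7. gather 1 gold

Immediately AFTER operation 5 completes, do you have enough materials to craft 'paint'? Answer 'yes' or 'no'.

Answer: yes

Derivation:
After 1 (gather 3 gold): gold=3
After 2 (gather 1 sulfur): gold=3 sulfur=1
After 3 (consume 1 gold): gold=2 sulfur=1
After 4 (gather 3 gold): gold=5 sulfur=1
After 5 (gather 3 sulfur): gold=5 sulfur=4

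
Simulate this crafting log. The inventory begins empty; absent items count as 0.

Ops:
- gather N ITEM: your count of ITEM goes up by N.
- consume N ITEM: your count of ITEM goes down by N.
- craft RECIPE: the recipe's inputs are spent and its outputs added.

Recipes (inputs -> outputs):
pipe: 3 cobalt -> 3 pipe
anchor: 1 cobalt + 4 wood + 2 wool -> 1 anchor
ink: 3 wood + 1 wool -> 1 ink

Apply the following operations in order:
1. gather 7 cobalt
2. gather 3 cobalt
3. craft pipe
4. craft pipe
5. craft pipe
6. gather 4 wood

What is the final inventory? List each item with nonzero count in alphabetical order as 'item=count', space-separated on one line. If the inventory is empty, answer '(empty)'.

Answer: cobalt=1 pipe=9 wood=4

Derivation:
After 1 (gather 7 cobalt): cobalt=7
After 2 (gather 3 cobalt): cobalt=10
After 3 (craft pipe): cobalt=7 pipe=3
After 4 (craft pipe): cobalt=4 pipe=6
After 5 (craft pipe): cobalt=1 pipe=9
After 6 (gather 4 wood): cobalt=1 pipe=9 wood=4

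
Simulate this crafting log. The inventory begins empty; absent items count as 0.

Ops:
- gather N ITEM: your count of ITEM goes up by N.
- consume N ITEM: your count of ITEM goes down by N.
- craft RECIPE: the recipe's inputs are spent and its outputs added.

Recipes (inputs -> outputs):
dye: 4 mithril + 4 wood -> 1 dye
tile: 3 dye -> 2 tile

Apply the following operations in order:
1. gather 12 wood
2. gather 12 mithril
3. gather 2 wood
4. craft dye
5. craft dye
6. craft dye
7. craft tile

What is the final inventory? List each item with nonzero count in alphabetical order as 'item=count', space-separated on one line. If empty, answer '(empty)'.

After 1 (gather 12 wood): wood=12
After 2 (gather 12 mithril): mithril=12 wood=12
After 3 (gather 2 wood): mithril=12 wood=14
After 4 (craft dye): dye=1 mithril=8 wood=10
After 5 (craft dye): dye=2 mithril=4 wood=6
After 6 (craft dye): dye=3 wood=2
After 7 (craft tile): tile=2 wood=2

Answer: tile=2 wood=2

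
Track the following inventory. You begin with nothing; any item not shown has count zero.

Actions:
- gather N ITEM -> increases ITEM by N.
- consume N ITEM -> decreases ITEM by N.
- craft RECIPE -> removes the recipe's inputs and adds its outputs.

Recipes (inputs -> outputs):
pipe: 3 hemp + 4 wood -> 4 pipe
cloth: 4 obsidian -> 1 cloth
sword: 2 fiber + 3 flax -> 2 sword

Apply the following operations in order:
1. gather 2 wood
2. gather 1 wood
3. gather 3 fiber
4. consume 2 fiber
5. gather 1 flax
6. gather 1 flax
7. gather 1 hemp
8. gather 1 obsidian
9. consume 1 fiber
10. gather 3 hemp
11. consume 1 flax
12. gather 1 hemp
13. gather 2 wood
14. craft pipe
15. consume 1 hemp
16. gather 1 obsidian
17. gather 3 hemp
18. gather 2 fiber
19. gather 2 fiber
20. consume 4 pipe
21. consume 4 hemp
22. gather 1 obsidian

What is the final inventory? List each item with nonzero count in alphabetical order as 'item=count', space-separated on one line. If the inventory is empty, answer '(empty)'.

Answer: fiber=4 flax=1 obsidian=3 wood=1

Derivation:
After 1 (gather 2 wood): wood=2
After 2 (gather 1 wood): wood=3
After 3 (gather 3 fiber): fiber=3 wood=3
After 4 (consume 2 fiber): fiber=1 wood=3
After 5 (gather 1 flax): fiber=1 flax=1 wood=3
After 6 (gather 1 flax): fiber=1 flax=2 wood=3
After 7 (gather 1 hemp): fiber=1 flax=2 hemp=1 wood=3
After 8 (gather 1 obsidian): fiber=1 flax=2 hemp=1 obsidian=1 wood=3
After 9 (consume 1 fiber): flax=2 hemp=1 obsidian=1 wood=3
After 10 (gather 3 hemp): flax=2 hemp=4 obsidian=1 wood=3
After 11 (consume 1 flax): flax=1 hemp=4 obsidian=1 wood=3
After 12 (gather 1 hemp): flax=1 hemp=5 obsidian=1 wood=3
After 13 (gather 2 wood): flax=1 hemp=5 obsidian=1 wood=5
After 14 (craft pipe): flax=1 hemp=2 obsidian=1 pipe=4 wood=1
After 15 (consume 1 hemp): flax=1 hemp=1 obsidian=1 pipe=4 wood=1
After 16 (gather 1 obsidian): flax=1 hemp=1 obsidian=2 pipe=4 wood=1
After 17 (gather 3 hemp): flax=1 hemp=4 obsidian=2 pipe=4 wood=1
After 18 (gather 2 fiber): fiber=2 flax=1 hemp=4 obsidian=2 pipe=4 wood=1
After 19 (gather 2 fiber): fiber=4 flax=1 hemp=4 obsidian=2 pipe=4 wood=1
After 20 (consume 4 pipe): fiber=4 flax=1 hemp=4 obsidian=2 wood=1
After 21 (consume 4 hemp): fiber=4 flax=1 obsidian=2 wood=1
After 22 (gather 1 obsidian): fiber=4 flax=1 obsidian=3 wood=1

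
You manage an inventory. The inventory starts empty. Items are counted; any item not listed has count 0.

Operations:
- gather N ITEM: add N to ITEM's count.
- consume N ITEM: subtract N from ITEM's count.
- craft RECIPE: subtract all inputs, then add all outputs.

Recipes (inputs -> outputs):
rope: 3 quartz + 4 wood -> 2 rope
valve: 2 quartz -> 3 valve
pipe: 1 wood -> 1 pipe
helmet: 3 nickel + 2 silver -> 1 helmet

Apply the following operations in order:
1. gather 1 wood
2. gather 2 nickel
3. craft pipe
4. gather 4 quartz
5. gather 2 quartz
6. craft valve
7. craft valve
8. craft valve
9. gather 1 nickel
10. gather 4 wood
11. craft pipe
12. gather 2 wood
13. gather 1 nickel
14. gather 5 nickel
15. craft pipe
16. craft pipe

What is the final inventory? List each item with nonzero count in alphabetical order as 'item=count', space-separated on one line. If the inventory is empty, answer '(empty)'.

After 1 (gather 1 wood): wood=1
After 2 (gather 2 nickel): nickel=2 wood=1
After 3 (craft pipe): nickel=2 pipe=1
After 4 (gather 4 quartz): nickel=2 pipe=1 quartz=4
After 5 (gather 2 quartz): nickel=2 pipe=1 quartz=6
After 6 (craft valve): nickel=2 pipe=1 quartz=4 valve=3
After 7 (craft valve): nickel=2 pipe=1 quartz=2 valve=6
After 8 (craft valve): nickel=2 pipe=1 valve=9
After 9 (gather 1 nickel): nickel=3 pipe=1 valve=9
After 10 (gather 4 wood): nickel=3 pipe=1 valve=9 wood=4
After 11 (craft pipe): nickel=3 pipe=2 valve=9 wood=3
After 12 (gather 2 wood): nickel=3 pipe=2 valve=9 wood=5
After 13 (gather 1 nickel): nickel=4 pipe=2 valve=9 wood=5
After 14 (gather 5 nickel): nickel=9 pipe=2 valve=9 wood=5
After 15 (craft pipe): nickel=9 pipe=3 valve=9 wood=4
After 16 (craft pipe): nickel=9 pipe=4 valve=9 wood=3

Answer: nickel=9 pipe=4 valve=9 wood=3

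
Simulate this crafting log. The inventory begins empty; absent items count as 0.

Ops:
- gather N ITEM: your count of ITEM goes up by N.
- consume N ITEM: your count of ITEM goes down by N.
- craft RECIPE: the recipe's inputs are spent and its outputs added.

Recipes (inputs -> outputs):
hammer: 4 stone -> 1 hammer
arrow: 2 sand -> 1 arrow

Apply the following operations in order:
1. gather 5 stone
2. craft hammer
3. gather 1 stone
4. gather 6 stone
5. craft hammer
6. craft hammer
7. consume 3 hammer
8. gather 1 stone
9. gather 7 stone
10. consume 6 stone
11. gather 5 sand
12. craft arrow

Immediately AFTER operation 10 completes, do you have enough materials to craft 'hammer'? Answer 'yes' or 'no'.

After 1 (gather 5 stone): stone=5
After 2 (craft hammer): hammer=1 stone=1
After 3 (gather 1 stone): hammer=1 stone=2
After 4 (gather 6 stone): hammer=1 stone=8
After 5 (craft hammer): hammer=2 stone=4
After 6 (craft hammer): hammer=3
After 7 (consume 3 hammer): (empty)
After 8 (gather 1 stone): stone=1
After 9 (gather 7 stone): stone=8
After 10 (consume 6 stone): stone=2

Answer: no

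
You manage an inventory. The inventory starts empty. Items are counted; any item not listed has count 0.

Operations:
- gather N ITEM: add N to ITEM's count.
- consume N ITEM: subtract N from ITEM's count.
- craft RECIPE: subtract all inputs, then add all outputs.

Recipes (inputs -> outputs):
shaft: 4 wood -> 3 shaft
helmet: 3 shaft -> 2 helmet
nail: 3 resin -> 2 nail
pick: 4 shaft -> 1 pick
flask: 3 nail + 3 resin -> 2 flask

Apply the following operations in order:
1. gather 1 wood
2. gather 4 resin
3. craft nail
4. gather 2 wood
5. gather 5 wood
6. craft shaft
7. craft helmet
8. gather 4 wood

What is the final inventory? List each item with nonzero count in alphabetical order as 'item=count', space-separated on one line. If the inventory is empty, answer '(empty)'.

Answer: helmet=2 nail=2 resin=1 wood=8

Derivation:
After 1 (gather 1 wood): wood=1
After 2 (gather 4 resin): resin=4 wood=1
After 3 (craft nail): nail=2 resin=1 wood=1
After 4 (gather 2 wood): nail=2 resin=1 wood=3
After 5 (gather 5 wood): nail=2 resin=1 wood=8
After 6 (craft shaft): nail=2 resin=1 shaft=3 wood=4
After 7 (craft helmet): helmet=2 nail=2 resin=1 wood=4
After 8 (gather 4 wood): helmet=2 nail=2 resin=1 wood=8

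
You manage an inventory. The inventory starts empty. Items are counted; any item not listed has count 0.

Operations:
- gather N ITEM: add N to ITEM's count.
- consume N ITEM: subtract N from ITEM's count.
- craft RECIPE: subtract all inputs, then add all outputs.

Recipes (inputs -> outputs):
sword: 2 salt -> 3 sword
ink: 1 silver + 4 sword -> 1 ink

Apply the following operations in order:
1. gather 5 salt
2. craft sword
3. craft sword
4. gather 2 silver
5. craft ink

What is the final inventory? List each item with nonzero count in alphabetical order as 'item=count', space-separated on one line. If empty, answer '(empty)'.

After 1 (gather 5 salt): salt=5
After 2 (craft sword): salt=3 sword=3
After 3 (craft sword): salt=1 sword=6
After 4 (gather 2 silver): salt=1 silver=2 sword=6
After 5 (craft ink): ink=1 salt=1 silver=1 sword=2

Answer: ink=1 salt=1 silver=1 sword=2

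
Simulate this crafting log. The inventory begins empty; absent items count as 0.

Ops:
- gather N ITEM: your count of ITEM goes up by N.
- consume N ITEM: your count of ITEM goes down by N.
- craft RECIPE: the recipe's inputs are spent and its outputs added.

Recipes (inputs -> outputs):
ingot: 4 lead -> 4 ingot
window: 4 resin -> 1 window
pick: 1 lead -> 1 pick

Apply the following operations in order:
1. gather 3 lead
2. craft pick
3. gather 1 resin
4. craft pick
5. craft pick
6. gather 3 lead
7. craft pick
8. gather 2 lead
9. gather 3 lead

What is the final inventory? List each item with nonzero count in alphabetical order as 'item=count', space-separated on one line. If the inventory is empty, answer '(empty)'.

Answer: lead=7 pick=4 resin=1

Derivation:
After 1 (gather 3 lead): lead=3
After 2 (craft pick): lead=2 pick=1
After 3 (gather 1 resin): lead=2 pick=1 resin=1
After 4 (craft pick): lead=1 pick=2 resin=1
After 5 (craft pick): pick=3 resin=1
After 6 (gather 3 lead): lead=3 pick=3 resin=1
After 7 (craft pick): lead=2 pick=4 resin=1
After 8 (gather 2 lead): lead=4 pick=4 resin=1
After 9 (gather 3 lead): lead=7 pick=4 resin=1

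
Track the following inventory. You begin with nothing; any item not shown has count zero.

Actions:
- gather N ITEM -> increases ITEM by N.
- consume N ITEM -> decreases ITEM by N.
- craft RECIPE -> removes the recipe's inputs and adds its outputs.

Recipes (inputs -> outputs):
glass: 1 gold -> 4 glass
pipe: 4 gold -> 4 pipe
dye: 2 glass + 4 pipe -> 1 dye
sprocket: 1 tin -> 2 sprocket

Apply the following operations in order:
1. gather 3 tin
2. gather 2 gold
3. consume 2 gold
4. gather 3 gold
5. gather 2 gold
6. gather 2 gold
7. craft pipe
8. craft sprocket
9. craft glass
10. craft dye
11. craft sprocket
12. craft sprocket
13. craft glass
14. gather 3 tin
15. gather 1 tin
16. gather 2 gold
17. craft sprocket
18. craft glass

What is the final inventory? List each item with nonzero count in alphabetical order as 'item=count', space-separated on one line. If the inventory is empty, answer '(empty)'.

After 1 (gather 3 tin): tin=3
After 2 (gather 2 gold): gold=2 tin=3
After 3 (consume 2 gold): tin=3
After 4 (gather 3 gold): gold=3 tin=3
After 5 (gather 2 gold): gold=5 tin=3
After 6 (gather 2 gold): gold=7 tin=3
After 7 (craft pipe): gold=3 pipe=4 tin=3
After 8 (craft sprocket): gold=3 pipe=4 sprocket=2 tin=2
After 9 (craft glass): glass=4 gold=2 pipe=4 sprocket=2 tin=2
After 10 (craft dye): dye=1 glass=2 gold=2 sprocket=2 tin=2
After 11 (craft sprocket): dye=1 glass=2 gold=2 sprocket=4 tin=1
After 12 (craft sprocket): dye=1 glass=2 gold=2 sprocket=6
After 13 (craft glass): dye=1 glass=6 gold=1 sprocket=6
After 14 (gather 3 tin): dye=1 glass=6 gold=1 sprocket=6 tin=3
After 15 (gather 1 tin): dye=1 glass=6 gold=1 sprocket=6 tin=4
After 16 (gather 2 gold): dye=1 glass=6 gold=3 sprocket=6 tin=4
After 17 (craft sprocket): dye=1 glass=6 gold=3 sprocket=8 tin=3
After 18 (craft glass): dye=1 glass=10 gold=2 sprocket=8 tin=3

Answer: dye=1 glass=10 gold=2 sprocket=8 tin=3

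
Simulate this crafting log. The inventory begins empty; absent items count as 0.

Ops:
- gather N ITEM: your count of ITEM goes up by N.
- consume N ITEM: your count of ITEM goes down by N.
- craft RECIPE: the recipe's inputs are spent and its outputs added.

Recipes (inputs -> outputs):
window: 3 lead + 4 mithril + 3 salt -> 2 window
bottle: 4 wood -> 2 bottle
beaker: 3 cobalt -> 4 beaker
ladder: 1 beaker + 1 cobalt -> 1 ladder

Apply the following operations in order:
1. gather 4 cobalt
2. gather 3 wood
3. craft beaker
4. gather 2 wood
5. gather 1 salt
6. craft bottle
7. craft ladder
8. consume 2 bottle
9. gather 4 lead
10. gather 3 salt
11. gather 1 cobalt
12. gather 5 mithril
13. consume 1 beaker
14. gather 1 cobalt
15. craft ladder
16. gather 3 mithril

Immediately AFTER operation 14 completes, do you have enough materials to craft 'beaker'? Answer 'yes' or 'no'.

Answer: no

Derivation:
After 1 (gather 4 cobalt): cobalt=4
After 2 (gather 3 wood): cobalt=4 wood=3
After 3 (craft beaker): beaker=4 cobalt=1 wood=3
After 4 (gather 2 wood): beaker=4 cobalt=1 wood=5
After 5 (gather 1 salt): beaker=4 cobalt=1 salt=1 wood=5
After 6 (craft bottle): beaker=4 bottle=2 cobalt=1 salt=1 wood=1
After 7 (craft ladder): beaker=3 bottle=2 ladder=1 salt=1 wood=1
After 8 (consume 2 bottle): beaker=3 ladder=1 salt=1 wood=1
After 9 (gather 4 lead): beaker=3 ladder=1 lead=4 salt=1 wood=1
After 10 (gather 3 salt): beaker=3 ladder=1 lead=4 salt=4 wood=1
After 11 (gather 1 cobalt): beaker=3 cobalt=1 ladder=1 lead=4 salt=4 wood=1
After 12 (gather 5 mithril): beaker=3 cobalt=1 ladder=1 lead=4 mithril=5 salt=4 wood=1
After 13 (consume 1 beaker): beaker=2 cobalt=1 ladder=1 lead=4 mithril=5 salt=4 wood=1
After 14 (gather 1 cobalt): beaker=2 cobalt=2 ladder=1 lead=4 mithril=5 salt=4 wood=1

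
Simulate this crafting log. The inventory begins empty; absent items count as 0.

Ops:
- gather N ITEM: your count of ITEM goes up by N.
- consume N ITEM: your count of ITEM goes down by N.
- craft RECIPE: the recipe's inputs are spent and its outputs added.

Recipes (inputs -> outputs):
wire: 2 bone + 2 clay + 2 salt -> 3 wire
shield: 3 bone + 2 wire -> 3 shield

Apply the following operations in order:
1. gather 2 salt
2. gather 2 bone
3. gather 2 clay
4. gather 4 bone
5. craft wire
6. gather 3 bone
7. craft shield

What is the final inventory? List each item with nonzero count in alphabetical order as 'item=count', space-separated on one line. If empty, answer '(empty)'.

After 1 (gather 2 salt): salt=2
After 2 (gather 2 bone): bone=2 salt=2
After 3 (gather 2 clay): bone=2 clay=2 salt=2
After 4 (gather 4 bone): bone=6 clay=2 salt=2
After 5 (craft wire): bone=4 wire=3
After 6 (gather 3 bone): bone=7 wire=3
After 7 (craft shield): bone=4 shield=3 wire=1

Answer: bone=4 shield=3 wire=1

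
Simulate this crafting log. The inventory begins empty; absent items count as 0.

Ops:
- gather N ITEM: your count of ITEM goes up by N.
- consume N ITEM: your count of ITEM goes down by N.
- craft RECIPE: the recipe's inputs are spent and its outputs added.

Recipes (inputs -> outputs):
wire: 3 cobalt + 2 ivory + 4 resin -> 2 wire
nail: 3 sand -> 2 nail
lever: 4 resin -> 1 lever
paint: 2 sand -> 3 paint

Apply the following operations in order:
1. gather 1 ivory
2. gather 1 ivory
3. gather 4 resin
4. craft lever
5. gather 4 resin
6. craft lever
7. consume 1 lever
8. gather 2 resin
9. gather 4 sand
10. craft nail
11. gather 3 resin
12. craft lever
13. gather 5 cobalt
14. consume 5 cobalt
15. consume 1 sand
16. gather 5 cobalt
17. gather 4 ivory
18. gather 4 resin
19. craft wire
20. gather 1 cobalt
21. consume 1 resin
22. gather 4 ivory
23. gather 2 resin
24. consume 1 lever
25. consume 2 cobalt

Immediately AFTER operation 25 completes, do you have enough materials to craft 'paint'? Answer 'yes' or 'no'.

Answer: no

Derivation:
After 1 (gather 1 ivory): ivory=1
After 2 (gather 1 ivory): ivory=2
After 3 (gather 4 resin): ivory=2 resin=4
After 4 (craft lever): ivory=2 lever=1
After 5 (gather 4 resin): ivory=2 lever=1 resin=4
After 6 (craft lever): ivory=2 lever=2
After 7 (consume 1 lever): ivory=2 lever=1
After 8 (gather 2 resin): ivory=2 lever=1 resin=2
After 9 (gather 4 sand): ivory=2 lever=1 resin=2 sand=4
After 10 (craft nail): ivory=2 lever=1 nail=2 resin=2 sand=1
After 11 (gather 3 resin): ivory=2 lever=1 nail=2 resin=5 sand=1
After 12 (craft lever): ivory=2 lever=2 nail=2 resin=1 sand=1
After 13 (gather 5 cobalt): cobalt=5 ivory=2 lever=2 nail=2 resin=1 sand=1
After 14 (consume 5 cobalt): ivory=2 lever=2 nail=2 resin=1 sand=1
After 15 (consume 1 sand): ivory=2 lever=2 nail=2 resin=1
After 16 (gather 5 cobalt): cobalt=5 ivory=2 lever=2 nail=2 resin=1
After 17 (gather 4 ivory): cobalt=5 ivory=6 lever=2 nail=2 resin=1
After 18 (gather 4 resin): cobalt=5 ivory=6 lever=2 nail=2 resin=5
After 19 (craft wire): cobalt=2 ivory=4 lever=2 nail=2 resin=1 wire=2
After 20 (gather 1 cobalt): cobalt=3 ivory=4 lever=2 nail=2 resin=1 wire=2
After 21 (consume 1 resin): cobalt=3 ivory=4 lever=2 nail=2 wire=2
After 22 (gather 4 ivory): cobalt=3 ivory=8 lever=2 nail=2 wire=2
After 23 (gather 2 resin): cobalt=3 ivory=8 lever=2 nail=2 resin=2 wire=2
After 24 (consume 1 lever): cobalt=3 ivory=8 lever=1 nail=2 resin=2 wire=2
After 25 (consume 2 cobalt): cobalt=1 ivory=8 lever=1 nail=2 resin=2 wire=2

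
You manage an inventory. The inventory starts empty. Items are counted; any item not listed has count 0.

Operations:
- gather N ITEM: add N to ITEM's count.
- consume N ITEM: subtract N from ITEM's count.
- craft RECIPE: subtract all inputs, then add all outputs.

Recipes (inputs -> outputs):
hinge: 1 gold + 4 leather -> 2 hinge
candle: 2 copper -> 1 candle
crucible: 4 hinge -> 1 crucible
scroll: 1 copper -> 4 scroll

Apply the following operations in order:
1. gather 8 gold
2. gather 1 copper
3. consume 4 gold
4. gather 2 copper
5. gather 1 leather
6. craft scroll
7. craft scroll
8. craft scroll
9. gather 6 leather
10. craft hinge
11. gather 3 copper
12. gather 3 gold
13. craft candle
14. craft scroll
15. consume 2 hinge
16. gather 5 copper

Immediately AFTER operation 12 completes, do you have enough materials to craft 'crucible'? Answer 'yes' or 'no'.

After 1 (gather 8 gold): gold=8
After 2 (gather 1 copper): copper=1 gold=8
After 3 (consume 4 gold): copper=1 gold=4
After 4 (gather 2 copper): copper=3 gold=4
After 5 (gather 1 leather): copper=3 gold=4 leather=1
After 6 (craft scroll): copper=2 gold=4 leather=1 scroll=4
After 7 (craft scroll): copper=1 gold=4 leather=1 scroll=8
After 8 (craft scroll): gold=4 leather=1 scroll=12
After 9 (gather 6 leather): gold=4 leather=7 scroll=12
After 10 (craft hinge): gold=3 hinge=2 leather=3 scroll=12
After 11 (gather 3 copper): copper=3 gold=3 hinge=2 leather=3 scroll=12
After 12 (gather 3 gold): copper=3 gold=6 hinge=2 leather=3 scroll=12

Answer: no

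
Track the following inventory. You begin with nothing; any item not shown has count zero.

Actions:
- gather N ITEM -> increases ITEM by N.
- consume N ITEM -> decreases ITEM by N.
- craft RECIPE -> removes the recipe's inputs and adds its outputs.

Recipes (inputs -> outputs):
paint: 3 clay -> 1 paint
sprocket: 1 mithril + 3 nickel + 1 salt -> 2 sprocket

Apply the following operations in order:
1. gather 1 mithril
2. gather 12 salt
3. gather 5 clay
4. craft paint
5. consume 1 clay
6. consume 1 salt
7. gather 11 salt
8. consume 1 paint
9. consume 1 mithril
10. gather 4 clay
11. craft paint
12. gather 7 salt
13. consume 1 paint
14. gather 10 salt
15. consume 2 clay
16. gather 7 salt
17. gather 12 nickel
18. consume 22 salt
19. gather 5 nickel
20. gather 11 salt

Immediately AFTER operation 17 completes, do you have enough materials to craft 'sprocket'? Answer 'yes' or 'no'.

After 1 (gather 1 mithril): mithril=1
After 2 (gather 12 salt): mithril=1 salt=12
After 3 (gather 5 clay): clay=5 mithril=1 salt=12
After 4 (craft paint): clay=2 mithril=1 paint=1 salt=12
After 5 (consume 1 clay): clay=1 mithril=1 paint=1 salt=12
After 6 (consume 1 salt): clay=1 mithril=1 paint=1 salt=11
After 7 (gather 11 salt): clay=1 mithril=1 paint=1 salt=22
After 8 (consume 1 paint): clay=1 mithril=1 salt=22
After 9 (consume 1 mithril): clay=1 salt=22
After 10 (gather 4 clay): clay=5 salt=22
After 11 (craft paint): clay=2 paint=1 salt=22
After 12 (gather 7 salt): clay=2 paint=1 salt=29
After 13 (consume 1 paint): clay=2 salt=29
After 14 (gather 10 salt): clay=2 salt=39
After 15 (consume 2 clay): salt=39
After 16 (gather 7 salt): salt=46
After 17 (gather 12 nickel): nickel=12 salt=46

Answer: no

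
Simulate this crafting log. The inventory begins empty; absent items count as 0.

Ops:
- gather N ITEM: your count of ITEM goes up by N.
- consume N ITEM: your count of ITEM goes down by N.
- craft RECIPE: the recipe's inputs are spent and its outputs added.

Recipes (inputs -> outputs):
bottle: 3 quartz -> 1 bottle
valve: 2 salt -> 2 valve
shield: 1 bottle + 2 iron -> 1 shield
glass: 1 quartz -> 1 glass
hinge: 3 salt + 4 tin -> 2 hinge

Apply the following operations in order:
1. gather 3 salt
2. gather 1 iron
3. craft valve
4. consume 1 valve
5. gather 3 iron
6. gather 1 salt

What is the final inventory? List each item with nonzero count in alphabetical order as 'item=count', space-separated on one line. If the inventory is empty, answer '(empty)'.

Answer: iron=4 salt=2 valve=1

Derivation:
After 1 (gather 3 salt): salt=3
After 2 (gather 1 iron): iron=1 salt=3
After 3 (craft valve): iron=1 salt=1 valve=2
After 4 (consume 1 valve): iron=1 salt=1 valve=1
After 5 (gather 3 iron): iron=4 salt=1 valve=1
After 6 (gather 1 salt): iron=4 salt=2 valve=1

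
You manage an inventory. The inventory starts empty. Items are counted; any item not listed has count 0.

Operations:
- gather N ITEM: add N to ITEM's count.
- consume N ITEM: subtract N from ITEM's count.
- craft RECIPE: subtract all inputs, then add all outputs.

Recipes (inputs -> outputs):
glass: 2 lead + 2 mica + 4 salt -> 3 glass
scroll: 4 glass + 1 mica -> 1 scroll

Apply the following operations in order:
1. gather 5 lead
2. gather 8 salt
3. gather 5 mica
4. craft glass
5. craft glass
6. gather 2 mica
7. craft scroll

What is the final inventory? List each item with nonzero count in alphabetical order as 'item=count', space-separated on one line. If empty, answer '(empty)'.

After 1 (gather 5 lead): lead=5
After 2 (gather 8 salt): lead=5 salt=8
After 3 (gather 5 mica): lead=5 mica=5 salt=8
After 4 (craft glass): glass=3 lead=3 mica=3 salt=4
After 5 (craft glass): glass=6 lead=1 mica=1
After 6 (gather 2 mica): glass=6 lead=1 mica=3
After 7 (craft scroll): glass=2 lead=1 mica=2 scroll=1

Answer: glass=2 lead=1 mica=2 scroll=1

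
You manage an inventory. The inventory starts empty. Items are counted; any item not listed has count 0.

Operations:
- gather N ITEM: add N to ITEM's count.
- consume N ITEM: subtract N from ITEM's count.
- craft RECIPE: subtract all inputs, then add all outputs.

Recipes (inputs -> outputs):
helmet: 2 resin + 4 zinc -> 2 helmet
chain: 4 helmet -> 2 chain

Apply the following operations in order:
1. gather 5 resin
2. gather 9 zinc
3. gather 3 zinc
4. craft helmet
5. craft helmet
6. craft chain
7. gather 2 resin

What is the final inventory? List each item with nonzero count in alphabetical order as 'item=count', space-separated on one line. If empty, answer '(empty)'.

After 1 (gather 5 resin): resin=5
After 2 (gather 9 zinc): resin=5 zinc=9
After 3 (gather 3 zinc): resin=5 zinc=12
After 4 (craft helmet): helmet=2 resin=3 zinc=8
After 5 (craft helmet): helmet=4 resin=1 zinc=4
After 6 (craft chain): chain=2 resin=1 zinc=4
After 7 (gather 2 resin): chain=2 resin=3 zinc=4

Answer: chain=2 resin=3 zinc=4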